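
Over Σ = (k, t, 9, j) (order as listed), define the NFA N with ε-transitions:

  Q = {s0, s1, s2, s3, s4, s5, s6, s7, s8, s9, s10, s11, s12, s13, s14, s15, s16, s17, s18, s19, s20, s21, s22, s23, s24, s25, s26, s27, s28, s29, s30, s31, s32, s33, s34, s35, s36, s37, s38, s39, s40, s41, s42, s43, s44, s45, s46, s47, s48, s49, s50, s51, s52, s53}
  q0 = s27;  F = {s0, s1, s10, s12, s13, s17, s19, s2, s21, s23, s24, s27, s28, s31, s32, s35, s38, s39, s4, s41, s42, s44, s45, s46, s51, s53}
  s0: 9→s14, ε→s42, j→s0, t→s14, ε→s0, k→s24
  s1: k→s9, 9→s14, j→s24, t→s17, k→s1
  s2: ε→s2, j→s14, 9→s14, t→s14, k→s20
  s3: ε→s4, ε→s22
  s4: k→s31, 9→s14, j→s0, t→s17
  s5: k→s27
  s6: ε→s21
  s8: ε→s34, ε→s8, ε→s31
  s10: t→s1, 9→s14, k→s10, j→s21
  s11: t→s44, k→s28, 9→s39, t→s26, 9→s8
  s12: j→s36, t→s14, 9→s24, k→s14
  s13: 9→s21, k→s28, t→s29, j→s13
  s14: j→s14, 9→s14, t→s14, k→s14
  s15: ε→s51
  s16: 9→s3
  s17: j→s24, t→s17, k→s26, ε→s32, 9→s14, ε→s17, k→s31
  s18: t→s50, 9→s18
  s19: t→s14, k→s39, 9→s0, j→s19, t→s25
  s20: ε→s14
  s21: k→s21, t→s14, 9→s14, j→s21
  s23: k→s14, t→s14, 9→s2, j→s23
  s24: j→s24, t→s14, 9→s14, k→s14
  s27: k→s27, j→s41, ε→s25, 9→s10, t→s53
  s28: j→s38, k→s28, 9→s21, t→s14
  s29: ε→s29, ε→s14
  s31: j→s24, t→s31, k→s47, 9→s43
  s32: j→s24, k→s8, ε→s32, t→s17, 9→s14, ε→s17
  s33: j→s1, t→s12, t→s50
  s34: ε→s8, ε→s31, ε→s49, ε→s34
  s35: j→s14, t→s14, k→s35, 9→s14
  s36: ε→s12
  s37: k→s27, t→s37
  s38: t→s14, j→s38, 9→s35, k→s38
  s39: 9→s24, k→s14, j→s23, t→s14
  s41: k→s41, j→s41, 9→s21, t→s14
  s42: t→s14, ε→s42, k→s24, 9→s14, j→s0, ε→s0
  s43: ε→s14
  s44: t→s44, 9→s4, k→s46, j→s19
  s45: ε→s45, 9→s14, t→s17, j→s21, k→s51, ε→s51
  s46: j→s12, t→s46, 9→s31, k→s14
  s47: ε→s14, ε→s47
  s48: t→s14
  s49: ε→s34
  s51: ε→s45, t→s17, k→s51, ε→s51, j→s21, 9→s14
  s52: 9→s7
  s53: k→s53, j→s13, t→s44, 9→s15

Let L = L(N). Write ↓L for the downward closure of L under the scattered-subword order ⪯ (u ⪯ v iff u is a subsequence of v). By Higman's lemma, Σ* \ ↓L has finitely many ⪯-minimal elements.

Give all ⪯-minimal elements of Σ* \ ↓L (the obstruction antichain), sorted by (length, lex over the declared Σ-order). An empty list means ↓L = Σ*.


Antichain: [99, jt, ttkk, 9tjk, tjkj9j].

|Q|=54, |F|=26, |δ|=160 (33 ε).
min D↑ (24 st, q0=0, F={8}): 0:k→0,t→1,9→2,j→3 1:k→1,t→4,9→5,j→6 2:k→2,t→7,9→8,j→9 3:k→3,t→8,9→9,j→3 4:k→10,t→4,9→11,j→12 5:k→5,t→13,9→8,j→9 6:k→14,t→8,9→9,j→6 7:k→7,t→13,9→8,j→15 8:k→8,t→8,9→8,j→8 9:k→9,t→8,9→8,j→9 10:k→8,t→10,9→16,j→17 11:k→16,t→13,9→8,j→18 12:k→19,t→8,9→18,j→12 13:k→16,t→13,9→8,j→15 14:k→14,t→8,9→9,j→20 15:k→8,t→8,9→8,j→15 16:k→8,t→16,9→8,j→15 17:k→8,t→8,9→15,j→17 18:k→15,t→8,9→8,j→18 19:k→8,t→8,9→15,j→21 20:k→20,t→8,9→22,j→20 21:k→8,t→8,9→23,j→21 22:k→22,t→8,9→8,j→8 23:k→8,t→8,9→8,j→8 (ε-aug+det+¬).
'99': run [39, 24, 2] end={s14,s43} — reject; 2/2 deletions ∈↓L.
'jt': |S_i|=[39, 19, 3] end={s14,s25,s29} rej; 2/2 del acc.
'ttkk': |S_i|=[39, 36, 25, 16, 3] end={s14,s20,s47} ∉↓L; 4/4 single-dels accept.
'9tjk': |S_i|=[39, 24, 13, 2, 1] end={s14} rej; 4/4 deletions ∈↓L.
'tjkj9j': run [39, 36, 18, 10, 8, 4, 1] end={s14} ∉↓L; 6/6 deletions ∈↓L.
5 words, ⪯-incomp.


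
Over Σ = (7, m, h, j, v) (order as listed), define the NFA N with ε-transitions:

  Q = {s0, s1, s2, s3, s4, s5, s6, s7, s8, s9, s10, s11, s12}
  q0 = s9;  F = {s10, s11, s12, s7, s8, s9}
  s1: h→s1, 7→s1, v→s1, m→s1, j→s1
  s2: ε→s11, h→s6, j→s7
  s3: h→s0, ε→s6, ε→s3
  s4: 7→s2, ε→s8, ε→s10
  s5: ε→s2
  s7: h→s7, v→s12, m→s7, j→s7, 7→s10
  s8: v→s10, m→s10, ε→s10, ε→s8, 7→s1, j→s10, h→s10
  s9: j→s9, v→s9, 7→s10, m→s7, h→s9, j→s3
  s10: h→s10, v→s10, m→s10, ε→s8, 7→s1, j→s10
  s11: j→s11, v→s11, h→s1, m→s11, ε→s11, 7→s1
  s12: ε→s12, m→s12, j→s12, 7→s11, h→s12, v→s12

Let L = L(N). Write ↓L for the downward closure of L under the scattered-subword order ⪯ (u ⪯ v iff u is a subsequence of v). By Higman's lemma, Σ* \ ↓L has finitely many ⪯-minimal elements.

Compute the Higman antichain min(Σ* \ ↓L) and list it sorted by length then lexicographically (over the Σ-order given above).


min(Σ*\↓L) = [77, mv7h].

|Q|=13, |F|=6, |δ|=51 (11 ε).
min D↑ (6 st, q0=0, F={3}): 0:7→1,m→2,h→0,j→0,v→0 1:7→3,m→1,h→1,j→1,v→1 2:7→1,m→2,h→2,j→2,v→4 3:7→3,m→3,h→3,j→3,v→3 4:7→5,m→4,h→4,j→4,v→4 5:7→3,m→5,h→3,j→5,v→5.
'77': |S_i|=[10, 4, 1] end={s1} — reject; 2/2 deletions ∈↓L.
'mv7h': N↓-sim [10, 6, 5, 2, 1] end={s1} rej; 4/4 del acc.
2 minimals (antichain).


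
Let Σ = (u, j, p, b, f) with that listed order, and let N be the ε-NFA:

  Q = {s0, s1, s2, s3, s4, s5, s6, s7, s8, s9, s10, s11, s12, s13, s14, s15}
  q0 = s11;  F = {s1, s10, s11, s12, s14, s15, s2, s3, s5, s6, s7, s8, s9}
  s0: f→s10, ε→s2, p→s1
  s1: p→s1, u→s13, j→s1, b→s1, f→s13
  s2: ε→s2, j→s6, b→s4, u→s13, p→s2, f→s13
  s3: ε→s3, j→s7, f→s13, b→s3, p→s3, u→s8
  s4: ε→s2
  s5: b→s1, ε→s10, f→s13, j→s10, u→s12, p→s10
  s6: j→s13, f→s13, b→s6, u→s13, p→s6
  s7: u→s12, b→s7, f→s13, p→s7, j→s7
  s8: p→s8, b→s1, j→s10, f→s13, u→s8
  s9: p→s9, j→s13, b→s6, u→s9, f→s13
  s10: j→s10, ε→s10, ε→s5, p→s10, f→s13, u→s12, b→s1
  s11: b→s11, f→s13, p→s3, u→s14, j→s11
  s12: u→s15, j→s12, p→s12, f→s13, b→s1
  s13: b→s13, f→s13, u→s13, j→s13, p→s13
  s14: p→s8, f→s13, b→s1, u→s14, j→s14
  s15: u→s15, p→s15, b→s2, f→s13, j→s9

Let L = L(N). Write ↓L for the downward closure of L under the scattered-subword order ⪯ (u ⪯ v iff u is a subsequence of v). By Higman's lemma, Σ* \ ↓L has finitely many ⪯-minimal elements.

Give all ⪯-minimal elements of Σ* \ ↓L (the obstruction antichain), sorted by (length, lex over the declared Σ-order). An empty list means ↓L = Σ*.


|Q|=16, |F|=13, |δ|=79 (7 ε).
min D↑ (13 st, q0=0, F={3}): 0:u→1,j→0,p→2,b→0,f→3 1:u→1,j→1,p→4,b→5,f→3 2:u→4,j→6,p→2,b→2,f→3 3:u→3,j→3,p→3,b→3,f→3 4:u→4,j→7,p→4,b→5,f→3 5:u→3,j→5,p→5,b→5,f→3 6:u→8,j→6,p→6,b→6,f→3 7:u→8,j→7,p→7,b→5,f→3 8:u→9,j→8,p→8,b→5,f→3 9:u→9,j→10,p→9,b→11,f→3 10:u→10,j→3,p→10,b→12,f→3 11:u→3,j→12,p→11,b→11,f→3 12:u→3,j→3,p→12,b→12,f→3.
'f': |S_i|=[15, 1] end={s13} ∉↓L; 1/1 deletions ∈↓L.
'ubu': |S_i|=[15, 12, 5, 1] end={s13} rej; 3/3 del acc.
'pjuujj': N↓-sim [15, 13, 11, 8, 6, 3, 1] end={s13} ∉↓L; 6/6 del acc.
3 words, ⪯-incomp.

A = [f, ubu, pjuujj].


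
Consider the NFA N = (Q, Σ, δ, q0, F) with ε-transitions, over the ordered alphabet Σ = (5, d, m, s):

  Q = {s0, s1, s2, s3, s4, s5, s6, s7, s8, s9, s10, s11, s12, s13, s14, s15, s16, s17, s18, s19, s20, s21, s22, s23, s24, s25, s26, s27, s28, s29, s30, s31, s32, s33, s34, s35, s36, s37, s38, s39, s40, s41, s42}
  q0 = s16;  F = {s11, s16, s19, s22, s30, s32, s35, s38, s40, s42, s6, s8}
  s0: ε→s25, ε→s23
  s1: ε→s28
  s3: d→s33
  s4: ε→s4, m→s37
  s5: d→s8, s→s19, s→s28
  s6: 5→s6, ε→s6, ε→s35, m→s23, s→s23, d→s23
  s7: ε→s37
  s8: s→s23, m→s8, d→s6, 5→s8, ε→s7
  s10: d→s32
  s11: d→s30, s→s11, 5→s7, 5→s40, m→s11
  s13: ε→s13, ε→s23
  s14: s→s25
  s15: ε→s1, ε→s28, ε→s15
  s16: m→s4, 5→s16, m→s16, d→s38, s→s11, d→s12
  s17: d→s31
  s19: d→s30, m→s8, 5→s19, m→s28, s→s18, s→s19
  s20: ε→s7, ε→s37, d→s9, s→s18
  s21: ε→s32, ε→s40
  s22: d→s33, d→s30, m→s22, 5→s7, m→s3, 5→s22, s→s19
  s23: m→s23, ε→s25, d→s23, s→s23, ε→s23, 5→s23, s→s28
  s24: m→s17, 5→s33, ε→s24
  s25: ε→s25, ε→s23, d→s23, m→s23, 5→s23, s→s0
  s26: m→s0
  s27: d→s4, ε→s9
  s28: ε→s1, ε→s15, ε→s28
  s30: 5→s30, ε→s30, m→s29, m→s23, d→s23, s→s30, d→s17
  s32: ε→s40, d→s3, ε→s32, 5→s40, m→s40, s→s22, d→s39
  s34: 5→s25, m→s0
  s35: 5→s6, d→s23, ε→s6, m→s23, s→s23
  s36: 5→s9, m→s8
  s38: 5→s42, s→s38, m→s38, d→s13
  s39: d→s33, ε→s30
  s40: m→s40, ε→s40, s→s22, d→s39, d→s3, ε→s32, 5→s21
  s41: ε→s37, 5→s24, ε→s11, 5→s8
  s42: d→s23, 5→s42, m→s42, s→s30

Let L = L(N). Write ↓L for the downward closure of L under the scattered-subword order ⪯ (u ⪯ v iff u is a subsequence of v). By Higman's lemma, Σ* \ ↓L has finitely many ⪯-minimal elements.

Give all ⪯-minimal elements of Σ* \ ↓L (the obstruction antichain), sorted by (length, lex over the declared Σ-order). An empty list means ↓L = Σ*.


|Q|=43, |F|=12, |δ|=125 (35 ε).
min D↑ (11 st, q0=0, F={4}): 0:5→0,d→1,m→0,s→2 1:5→3,d→4,m→1,s→1 2:5→5,d→6,m→2,s→2 3:5→3,d→4,m→3,s→6 4:5→4,d→4,m→4,s→4 5:5→5,d→6,m→5,s→7 6:5→6,d→4,m→4,s→6 7:5→7,d→6,m→7,s→8 8:5→8,d→6,m→9,s→8 9:5→9,d→10,m→9,s→4 10:5→10,d→4,m→4,s→4 [Hopcroft].
'dd': N↓-sim [31, 19, 10] end={s0,s1,s13,s15,s17,s23,s25,s28,s31,s33} — reject; 2/2 single-dels accept.
'sdm': |S_i|=[31, 28, 16, 7] end={s0,s1,s15,s23,s25,s28,s29} rej; 3/3 del acc.
'd5sm': run [31, 19, 13, 10, 7] end={s0,s1,s15,s23,s25,s28,s29} ∉↓L; 4/4 deletions ∈↓L.
's5ssms': |S_i|=[31, 28, 25, 20, 17, 12, 6] end={s0,s1,s15,s23,s25,s28} rej; 6/6 del acc.
4 obstructions.

A = [dd, sdm, d5sm, s5ssms].


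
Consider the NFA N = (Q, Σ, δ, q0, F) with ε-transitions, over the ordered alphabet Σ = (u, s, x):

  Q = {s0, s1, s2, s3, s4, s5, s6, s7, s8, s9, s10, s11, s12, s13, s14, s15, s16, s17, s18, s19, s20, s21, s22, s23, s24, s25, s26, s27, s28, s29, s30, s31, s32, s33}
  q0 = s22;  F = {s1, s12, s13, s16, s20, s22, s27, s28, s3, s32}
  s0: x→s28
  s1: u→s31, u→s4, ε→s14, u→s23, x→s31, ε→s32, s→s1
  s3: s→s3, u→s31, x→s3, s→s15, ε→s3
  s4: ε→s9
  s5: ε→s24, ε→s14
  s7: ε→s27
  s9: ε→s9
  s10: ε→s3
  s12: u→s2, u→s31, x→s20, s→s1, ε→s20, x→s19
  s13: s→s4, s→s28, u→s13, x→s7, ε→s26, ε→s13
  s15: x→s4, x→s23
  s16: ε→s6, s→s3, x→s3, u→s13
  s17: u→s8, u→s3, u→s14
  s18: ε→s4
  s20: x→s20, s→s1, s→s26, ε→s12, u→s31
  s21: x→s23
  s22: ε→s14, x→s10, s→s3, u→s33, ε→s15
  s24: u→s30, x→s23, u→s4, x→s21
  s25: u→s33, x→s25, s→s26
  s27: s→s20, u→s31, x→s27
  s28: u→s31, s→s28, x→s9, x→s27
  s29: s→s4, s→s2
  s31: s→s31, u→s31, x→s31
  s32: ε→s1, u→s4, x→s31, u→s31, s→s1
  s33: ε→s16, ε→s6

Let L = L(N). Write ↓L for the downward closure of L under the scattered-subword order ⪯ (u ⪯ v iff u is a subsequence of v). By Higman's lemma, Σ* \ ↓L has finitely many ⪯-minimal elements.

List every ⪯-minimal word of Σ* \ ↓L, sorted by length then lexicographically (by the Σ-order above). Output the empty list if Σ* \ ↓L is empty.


Antichain: [su, xu, uuxssx].

|Q|=34, |F|=10, |δ|=78 (20 ε).
min D↑ (9 st, q0=0, F={4}): 0:u→1,s→2,x→2 1:u→3,s→2,x→2 2:u→4,s→2,x→2 3:u→3,s→5,x→6 4:u→4,s→4,x→4 5:u→4,s→5,x→6 6:u→4,s→7,x→6 7:u→4,s→8,x→7 8:u→4,s→8,x→4 (ε-aug+det+¬).
'su': run [23, 16, 5] end={s2,s23,s31,s4,s9} — reject; 2/2 deletions ∈↓L.
'xu': run [23, 17, 5] end={s2,s23,s31,s4,s9} ∉↓L; 2/2 del acc.
'uuxssx': N↓-sim [23, 21, 16, 14, 12, 8, 1] end={s31} rej; 6/6 deletions ∈↓L.
3 obstructions.


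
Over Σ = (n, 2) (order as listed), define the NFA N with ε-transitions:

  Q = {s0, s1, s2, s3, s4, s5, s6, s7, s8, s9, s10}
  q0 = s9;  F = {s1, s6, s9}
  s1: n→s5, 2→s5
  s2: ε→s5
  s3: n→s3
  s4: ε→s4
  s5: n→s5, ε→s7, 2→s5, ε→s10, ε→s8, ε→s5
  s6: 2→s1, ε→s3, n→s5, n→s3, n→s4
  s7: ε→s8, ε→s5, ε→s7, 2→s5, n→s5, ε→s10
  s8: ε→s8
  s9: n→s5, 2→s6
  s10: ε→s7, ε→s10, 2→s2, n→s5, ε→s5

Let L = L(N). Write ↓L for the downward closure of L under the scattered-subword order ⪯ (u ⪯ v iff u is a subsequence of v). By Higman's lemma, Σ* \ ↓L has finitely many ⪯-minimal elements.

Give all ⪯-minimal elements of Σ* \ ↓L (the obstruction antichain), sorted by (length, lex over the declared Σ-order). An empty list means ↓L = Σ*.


min(Σ*\↓L) = [n, 222].

|Q|=11, |F|=3, |δ|=30 (15 ε).
min D↑ (4 st, q0=0, F={1}): 0:n→1,2→2 1:n→1,2→1 2:n→1,2→3 3:n→1,2→1.
'n': N↓-sim [10, 7] end={s10,s2,s3,s4,s5,s7,s8} — reject; 1/1 deletions ∈↓L.
'222': N↓-sim [10, 9, 6, 5] end={s10,s2,s5,s7,s8} — reject; 3/3 single-dels accept.
2 obstructions.


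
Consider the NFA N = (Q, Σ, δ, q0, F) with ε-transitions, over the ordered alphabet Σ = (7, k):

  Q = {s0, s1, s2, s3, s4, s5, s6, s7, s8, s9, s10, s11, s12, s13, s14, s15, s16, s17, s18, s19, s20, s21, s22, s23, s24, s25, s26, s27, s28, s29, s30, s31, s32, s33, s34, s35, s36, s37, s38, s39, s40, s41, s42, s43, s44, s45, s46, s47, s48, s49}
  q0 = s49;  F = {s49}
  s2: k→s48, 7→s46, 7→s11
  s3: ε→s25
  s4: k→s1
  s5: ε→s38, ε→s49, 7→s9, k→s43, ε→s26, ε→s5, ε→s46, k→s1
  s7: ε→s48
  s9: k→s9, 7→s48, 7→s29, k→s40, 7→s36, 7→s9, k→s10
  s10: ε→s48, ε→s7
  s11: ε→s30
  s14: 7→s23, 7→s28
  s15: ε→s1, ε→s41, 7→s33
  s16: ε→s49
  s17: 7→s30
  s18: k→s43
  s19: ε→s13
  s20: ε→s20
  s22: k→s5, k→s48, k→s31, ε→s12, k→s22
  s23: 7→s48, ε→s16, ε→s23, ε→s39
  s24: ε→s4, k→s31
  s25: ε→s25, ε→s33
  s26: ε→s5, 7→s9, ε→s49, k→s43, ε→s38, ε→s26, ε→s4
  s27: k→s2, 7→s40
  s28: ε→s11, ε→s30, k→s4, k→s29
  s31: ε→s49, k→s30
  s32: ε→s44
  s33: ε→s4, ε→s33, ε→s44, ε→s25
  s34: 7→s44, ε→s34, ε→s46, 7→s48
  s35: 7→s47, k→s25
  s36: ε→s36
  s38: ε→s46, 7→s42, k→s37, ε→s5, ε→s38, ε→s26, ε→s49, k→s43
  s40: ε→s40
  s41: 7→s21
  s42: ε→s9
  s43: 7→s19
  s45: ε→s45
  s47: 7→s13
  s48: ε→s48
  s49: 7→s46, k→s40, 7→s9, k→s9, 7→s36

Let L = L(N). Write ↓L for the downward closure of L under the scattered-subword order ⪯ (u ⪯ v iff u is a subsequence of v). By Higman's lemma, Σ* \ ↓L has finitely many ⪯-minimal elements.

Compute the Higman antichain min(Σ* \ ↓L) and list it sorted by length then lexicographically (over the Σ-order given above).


|Q|=50, |F|=1, |δ|=94 (47 ε).
min D↑ (2 st, q0=0, F={1}): 0:7→1,k→1 1:7→1,k→1 [Hopcroft].
'7': |S_i|=[9, 8] end={s10,s29,s36,s40,s46,s48,s7,s9} ∉↓L; 1/1 deletions ∈↓L.
'k': run [9, 7] end={s10,s29,s36,s40,s48,s7,s9} — reject; 1/1 single-dels accept.
2 minimals (antichain).

Antichain: [7, k].


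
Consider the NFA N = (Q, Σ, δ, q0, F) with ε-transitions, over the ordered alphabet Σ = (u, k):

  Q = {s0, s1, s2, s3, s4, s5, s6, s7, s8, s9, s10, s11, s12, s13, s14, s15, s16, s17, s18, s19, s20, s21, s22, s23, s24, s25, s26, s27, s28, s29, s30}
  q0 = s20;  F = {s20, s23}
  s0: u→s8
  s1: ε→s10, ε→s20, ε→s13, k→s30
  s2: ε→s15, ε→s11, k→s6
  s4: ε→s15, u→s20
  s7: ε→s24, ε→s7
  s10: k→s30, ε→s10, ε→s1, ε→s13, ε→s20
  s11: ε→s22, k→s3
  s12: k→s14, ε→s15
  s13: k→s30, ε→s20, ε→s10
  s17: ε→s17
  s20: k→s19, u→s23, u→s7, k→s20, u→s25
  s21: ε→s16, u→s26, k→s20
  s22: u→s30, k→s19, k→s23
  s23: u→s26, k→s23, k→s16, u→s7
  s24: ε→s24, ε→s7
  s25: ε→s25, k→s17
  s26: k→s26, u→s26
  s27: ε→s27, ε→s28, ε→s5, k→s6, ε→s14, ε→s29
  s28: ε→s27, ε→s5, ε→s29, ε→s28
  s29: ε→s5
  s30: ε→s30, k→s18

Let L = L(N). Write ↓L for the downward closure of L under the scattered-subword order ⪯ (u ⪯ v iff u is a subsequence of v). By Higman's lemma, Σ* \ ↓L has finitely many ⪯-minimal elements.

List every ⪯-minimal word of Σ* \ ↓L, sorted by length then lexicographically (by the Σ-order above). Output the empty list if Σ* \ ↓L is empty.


|Q|=31, |F|=2, |δ|=59 (32 ε).
min D↑ (3 st, q0=0, F={2}): 0:u→1,k→0 1:u→2,k→1 2:u→2,k→2 [Hopcroft].
'uu': N↓-sim [9, 7, 3] end={s24,s26,s7} ∉↓L; 2/2 deletions ∈↓L.
1 words, ⪯-incomp.

min(Σ*\↓L) = [uu].


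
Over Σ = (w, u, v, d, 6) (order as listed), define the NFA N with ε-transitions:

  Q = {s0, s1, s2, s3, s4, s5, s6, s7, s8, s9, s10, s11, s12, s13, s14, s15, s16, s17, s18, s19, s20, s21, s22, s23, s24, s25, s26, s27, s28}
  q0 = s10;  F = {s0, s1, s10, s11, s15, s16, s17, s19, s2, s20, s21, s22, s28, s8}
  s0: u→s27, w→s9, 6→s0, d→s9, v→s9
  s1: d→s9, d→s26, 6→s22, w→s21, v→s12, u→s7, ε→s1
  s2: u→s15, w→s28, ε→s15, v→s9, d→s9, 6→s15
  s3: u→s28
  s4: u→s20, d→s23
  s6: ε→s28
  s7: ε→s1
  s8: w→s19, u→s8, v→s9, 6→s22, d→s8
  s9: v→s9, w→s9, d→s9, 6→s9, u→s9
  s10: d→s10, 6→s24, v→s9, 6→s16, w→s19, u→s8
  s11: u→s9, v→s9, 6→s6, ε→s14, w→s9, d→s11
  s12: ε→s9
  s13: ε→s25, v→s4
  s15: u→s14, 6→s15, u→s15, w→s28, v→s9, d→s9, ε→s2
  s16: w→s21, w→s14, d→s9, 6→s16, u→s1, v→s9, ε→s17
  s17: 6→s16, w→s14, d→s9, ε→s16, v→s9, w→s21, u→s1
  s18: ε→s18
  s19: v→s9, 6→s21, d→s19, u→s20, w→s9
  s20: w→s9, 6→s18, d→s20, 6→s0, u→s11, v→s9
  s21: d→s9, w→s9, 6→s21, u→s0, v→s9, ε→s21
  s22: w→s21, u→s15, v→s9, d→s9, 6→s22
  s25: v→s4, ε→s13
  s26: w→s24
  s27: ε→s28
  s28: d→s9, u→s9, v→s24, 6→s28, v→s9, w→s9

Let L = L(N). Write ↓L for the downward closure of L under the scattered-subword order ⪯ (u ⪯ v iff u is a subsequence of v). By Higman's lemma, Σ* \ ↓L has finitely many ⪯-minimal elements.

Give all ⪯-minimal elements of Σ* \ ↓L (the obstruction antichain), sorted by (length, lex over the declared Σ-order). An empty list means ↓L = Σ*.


min(Σ*\↓L) = [v, ww, 6d, wuuu, u6uwu].

|Q|=29, |F|=14, |δ|=102 (14 ε).
min D↑ (13 st, q0=0, F={3}): 0:w→1,u→2,v→3,d→0,6→4 1:w→3,u→5,v→3,d→1,6→6 2:w→1,u→2,v→3,d→2,6→7 3:w→3,u→3,v→3,d→3,6→3 4:w→6,u→8,v→3,d→3,6→4 5:w→3,u→9,v→3,d→5,6→10 6:w→3,u→10,v→3,d→3,6→6 7:w→6,u→11,v→3,d→3,6→7 8:w→6,u→8,v→3,d→3,6→7 9:w→3,u→3,v→3,d→9,6→12 10:w→3,u→12,v→3,d→3,6→10 11:w→12,u→11,v→3,d→3,6→11 12:w→3,u→3,v→3,d→3,6→12.
'v': N↓-sim [23, 3] end={s12,s24,s9} — reject; 1/1 del acc.
'ww': N↓-sim [23, 12, 1] end={s9} rej; 2/2 del acc.
'6d': N↓-sim [23, 18, 3] end={s24,s26,s9} — reject; 2/2 single-dels accept.
'wuuu': |S_i|=[23, 12, 10, 7, 1] end={s9} — reject; 4/4 del acc.
'u6uwu': run [23, 20, 12, 8, 3, 1] end={s9} — reject; 5/5 deletions ∈↓L.
5 words, ⪯-incomp.


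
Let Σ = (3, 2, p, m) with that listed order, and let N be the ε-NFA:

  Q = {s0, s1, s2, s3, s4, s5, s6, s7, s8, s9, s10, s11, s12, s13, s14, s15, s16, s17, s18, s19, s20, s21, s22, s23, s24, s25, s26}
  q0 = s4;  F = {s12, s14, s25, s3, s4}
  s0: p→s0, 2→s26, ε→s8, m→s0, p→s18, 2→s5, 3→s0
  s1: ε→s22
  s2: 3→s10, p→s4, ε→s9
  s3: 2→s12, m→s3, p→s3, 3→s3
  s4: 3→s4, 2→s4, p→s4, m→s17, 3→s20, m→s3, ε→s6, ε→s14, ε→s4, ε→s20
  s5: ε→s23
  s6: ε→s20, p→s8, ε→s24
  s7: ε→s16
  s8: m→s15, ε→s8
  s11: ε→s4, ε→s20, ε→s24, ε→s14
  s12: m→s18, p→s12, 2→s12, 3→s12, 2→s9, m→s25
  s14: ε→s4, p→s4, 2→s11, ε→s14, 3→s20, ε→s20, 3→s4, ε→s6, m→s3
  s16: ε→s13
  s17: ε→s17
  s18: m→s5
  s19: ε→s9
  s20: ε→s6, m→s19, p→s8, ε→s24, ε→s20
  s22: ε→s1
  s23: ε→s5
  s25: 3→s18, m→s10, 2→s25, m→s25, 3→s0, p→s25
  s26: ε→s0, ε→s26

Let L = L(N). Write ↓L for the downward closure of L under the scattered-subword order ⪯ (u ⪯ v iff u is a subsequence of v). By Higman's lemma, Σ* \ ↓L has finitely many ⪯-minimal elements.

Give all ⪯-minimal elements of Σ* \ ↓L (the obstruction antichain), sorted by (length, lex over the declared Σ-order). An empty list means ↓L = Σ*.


min(Σ*\↓L) = [m2m3].

|Q|=27, |F|=5, |δ|=70 (30 ε).
min D↑ (5 st, q0=0, F={4}): 0:3→0,2→0,p→0,m→1 1:3→1,2→2,p→1,m→1 2:3→2,2→2,p→2,m→3 3:3→4,2→3,p→3,m→3 4:3→4,2→4,p→4,m→4 (ε-aug+det+¬).
'm2m3': |S_i|=[20, 14, 11, 9, 7] end={s0,s15,s18,s23,s26,s5,s8} rej; 4/4 single-dels accept.
1 words, ⪯-incomp.


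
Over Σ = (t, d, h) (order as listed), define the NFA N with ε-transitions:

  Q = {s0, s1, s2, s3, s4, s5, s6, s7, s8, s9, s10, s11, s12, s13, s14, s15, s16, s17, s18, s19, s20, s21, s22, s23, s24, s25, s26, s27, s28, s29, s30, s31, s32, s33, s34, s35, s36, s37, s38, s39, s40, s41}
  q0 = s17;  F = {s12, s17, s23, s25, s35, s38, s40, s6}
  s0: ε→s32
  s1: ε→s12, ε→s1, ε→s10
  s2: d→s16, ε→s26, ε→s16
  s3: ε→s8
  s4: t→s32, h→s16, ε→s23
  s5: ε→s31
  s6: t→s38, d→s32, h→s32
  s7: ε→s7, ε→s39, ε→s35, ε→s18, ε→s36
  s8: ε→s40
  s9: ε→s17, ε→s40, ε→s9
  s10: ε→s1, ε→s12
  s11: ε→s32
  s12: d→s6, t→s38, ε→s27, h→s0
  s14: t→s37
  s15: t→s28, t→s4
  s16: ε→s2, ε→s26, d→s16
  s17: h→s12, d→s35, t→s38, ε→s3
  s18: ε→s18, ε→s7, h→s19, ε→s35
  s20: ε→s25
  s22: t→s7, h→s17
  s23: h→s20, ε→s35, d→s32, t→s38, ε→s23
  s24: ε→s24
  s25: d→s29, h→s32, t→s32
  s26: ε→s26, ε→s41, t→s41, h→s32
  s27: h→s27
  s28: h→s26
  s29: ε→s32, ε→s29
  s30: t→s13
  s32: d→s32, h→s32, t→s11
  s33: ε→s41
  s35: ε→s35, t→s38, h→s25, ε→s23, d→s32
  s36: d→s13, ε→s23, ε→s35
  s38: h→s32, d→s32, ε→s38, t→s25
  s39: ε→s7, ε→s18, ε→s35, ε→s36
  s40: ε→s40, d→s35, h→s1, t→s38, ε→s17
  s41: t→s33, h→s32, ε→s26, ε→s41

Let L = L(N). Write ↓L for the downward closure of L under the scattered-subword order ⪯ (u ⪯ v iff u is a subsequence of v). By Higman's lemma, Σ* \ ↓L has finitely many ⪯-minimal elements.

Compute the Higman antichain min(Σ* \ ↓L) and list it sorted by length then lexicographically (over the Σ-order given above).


Antichain: [td, th, dd, hh, ttt, dht].

|Q|=42, |F|=8, |δ|=95 (50 ε).
min D↑ (7 st, q0=0, F={5}): 0:t→1,d→2,h→3 1:t→4,d→5,h→5 2:t→1,d→5,h→4 3:t→1,d→6,h→5 4:t→5,d→5,h→5 5:t→5,d→5,h→5 6:t→1,d→5,h→5 [Hopcroft].
'td': run [18, 5, 3] end={s11,s29,s32} rej; 2/2 deletions ∈↓L.
'th': |S_i|=[18, 5, 2] end={s11,s32} rej; 2/2 del acc.
'dd': run [18, 9, 3] end={s11,s29,s32} ∉↓L; 2/2 single-dels accept.
'hh': N↓-sim [18, 12, 4] end={s0,s11,s27,s32} — reject; 2/2 del acc.
'ttt': run [18, 5, 4, 2] end={s11,s32} ∉↓L; 3/3 del acc.
'dht': |S_i|=[18, 9, 5, 2] end={s11,s32} rej; 3/3 deletions ∈↓L.
6 minimals (antichain).


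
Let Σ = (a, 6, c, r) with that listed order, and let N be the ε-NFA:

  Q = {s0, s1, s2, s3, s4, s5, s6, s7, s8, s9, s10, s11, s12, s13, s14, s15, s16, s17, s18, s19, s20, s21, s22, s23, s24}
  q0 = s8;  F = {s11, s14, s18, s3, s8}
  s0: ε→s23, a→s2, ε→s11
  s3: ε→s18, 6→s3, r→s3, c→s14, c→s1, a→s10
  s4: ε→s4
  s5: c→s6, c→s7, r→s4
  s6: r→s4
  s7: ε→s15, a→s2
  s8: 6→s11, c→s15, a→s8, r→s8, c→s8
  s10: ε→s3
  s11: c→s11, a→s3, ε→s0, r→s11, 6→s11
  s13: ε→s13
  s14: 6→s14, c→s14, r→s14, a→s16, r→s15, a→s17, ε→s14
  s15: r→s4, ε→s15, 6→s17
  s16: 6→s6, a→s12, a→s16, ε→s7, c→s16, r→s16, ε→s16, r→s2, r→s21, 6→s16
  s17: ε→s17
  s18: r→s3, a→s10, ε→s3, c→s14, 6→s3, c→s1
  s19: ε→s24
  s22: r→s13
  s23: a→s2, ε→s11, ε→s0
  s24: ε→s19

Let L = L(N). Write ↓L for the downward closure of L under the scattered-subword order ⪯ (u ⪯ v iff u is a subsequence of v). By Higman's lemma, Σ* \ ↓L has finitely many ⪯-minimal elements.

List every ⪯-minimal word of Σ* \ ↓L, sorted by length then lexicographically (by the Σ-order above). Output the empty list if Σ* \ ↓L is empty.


|Q|=25, |F|=5, |δ|=61 (18 ε).
min D↑ (5 st, q0=0, F={4}): 0:a→0,6→1,c→0,r→0 1:a→2,6→1,c→1,r→1 2:a→2,6→2,c→3,r→2 3:a→4,6→3,c→3,r→3 4:a→4,6→4,c→4,r→4 [Hopcroft].
'6aca': |S_i|=[18, 17, 14, 11, 9] end={s12,s15,s16,s17,s2,s21,s4,s6,s7} rej; 4/4 deletions ∈↓L.
1 minimals (antichain).

A = [6aca].


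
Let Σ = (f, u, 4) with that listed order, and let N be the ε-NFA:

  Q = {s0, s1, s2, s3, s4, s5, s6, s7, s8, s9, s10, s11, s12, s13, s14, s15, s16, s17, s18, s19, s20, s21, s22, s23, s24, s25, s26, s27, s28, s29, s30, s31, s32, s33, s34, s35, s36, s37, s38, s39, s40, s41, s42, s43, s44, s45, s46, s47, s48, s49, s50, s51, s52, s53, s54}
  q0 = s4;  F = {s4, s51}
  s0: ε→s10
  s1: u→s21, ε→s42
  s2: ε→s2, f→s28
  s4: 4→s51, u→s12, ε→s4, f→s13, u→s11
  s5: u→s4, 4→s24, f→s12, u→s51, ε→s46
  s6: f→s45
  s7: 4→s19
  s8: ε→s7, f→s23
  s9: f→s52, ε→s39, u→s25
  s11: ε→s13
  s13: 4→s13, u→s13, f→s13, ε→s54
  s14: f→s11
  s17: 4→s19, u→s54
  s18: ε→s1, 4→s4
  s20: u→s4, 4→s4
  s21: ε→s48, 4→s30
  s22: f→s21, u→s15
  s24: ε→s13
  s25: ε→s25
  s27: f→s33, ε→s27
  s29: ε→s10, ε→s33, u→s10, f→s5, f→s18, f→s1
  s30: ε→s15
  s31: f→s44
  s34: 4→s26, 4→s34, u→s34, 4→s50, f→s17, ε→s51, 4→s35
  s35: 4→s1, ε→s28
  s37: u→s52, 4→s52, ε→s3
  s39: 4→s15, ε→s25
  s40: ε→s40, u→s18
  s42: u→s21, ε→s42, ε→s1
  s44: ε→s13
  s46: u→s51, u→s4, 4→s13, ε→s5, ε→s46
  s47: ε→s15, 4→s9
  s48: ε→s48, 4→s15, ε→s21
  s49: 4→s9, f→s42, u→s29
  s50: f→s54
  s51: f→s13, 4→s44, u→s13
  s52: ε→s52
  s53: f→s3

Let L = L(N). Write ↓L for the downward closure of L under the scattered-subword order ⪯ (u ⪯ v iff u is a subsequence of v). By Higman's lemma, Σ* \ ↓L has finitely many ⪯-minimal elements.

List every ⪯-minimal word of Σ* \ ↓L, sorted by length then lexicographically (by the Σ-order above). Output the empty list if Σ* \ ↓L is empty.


|Q|=55, |F|=2, |δ|=89 (31 ε).
min D↑ (3 st, q0=0, F={1}): 0:f→1,u→1,4→2 1:f→1,u→1,4→1 2:f→1,u→1,4→1 (ε-aug+det+¬).
'f': run [7, 2] end={s13,s54} — reject; 1/1 del acc.
'u': |S_i|=[7, 4] end={s11,s12,s13,s54} — reject; 1/1 del acc.
'44': N↓-sim [7, 4, 3] end={s13,s44,s54} rej; 2/2 deletions ∈↓L.
3 obstructions.

A = [f, u, 44].


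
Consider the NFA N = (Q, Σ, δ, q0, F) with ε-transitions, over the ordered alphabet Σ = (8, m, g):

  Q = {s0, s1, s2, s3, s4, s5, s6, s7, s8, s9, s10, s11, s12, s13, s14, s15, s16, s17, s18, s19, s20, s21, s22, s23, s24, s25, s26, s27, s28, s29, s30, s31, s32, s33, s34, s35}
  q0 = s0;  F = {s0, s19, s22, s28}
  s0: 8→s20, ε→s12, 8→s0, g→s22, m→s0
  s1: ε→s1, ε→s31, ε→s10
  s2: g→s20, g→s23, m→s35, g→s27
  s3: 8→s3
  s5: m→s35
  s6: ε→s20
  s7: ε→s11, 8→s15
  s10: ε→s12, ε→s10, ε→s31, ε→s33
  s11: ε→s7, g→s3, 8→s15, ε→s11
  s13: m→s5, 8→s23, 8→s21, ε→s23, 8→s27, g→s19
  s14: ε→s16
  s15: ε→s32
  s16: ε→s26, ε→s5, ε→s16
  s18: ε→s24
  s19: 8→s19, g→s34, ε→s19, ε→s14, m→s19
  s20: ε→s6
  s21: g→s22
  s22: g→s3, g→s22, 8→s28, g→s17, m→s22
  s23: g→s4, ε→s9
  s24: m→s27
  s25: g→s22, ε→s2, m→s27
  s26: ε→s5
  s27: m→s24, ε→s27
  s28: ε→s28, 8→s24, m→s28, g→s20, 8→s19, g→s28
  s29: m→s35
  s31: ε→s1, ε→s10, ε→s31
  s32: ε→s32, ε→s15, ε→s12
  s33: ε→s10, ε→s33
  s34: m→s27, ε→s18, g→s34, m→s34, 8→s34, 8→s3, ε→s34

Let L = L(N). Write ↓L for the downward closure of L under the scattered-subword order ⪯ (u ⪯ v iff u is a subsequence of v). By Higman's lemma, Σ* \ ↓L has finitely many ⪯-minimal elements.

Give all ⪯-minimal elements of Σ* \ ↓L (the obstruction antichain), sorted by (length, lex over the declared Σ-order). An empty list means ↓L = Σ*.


min(Σ*\↓L) = [g88g].

|Q|=36, |F|=4, |δ|=80 (37 ε).
min D↑ (5 st, q0=0, F={4}): 0:8→0,m→0,g→1 1:8→2,m→1,g→1 2:8→3,m→2,g→2 3:8→3,m→3,g→4 4:8→4,m→4,g→4.
'g88g': |S_i|=[18, 16, 14, 11, 5] end={s18,s24,s27,s3,s34} rej; 4/4 single-dels accept.
1 minimals (antichain).


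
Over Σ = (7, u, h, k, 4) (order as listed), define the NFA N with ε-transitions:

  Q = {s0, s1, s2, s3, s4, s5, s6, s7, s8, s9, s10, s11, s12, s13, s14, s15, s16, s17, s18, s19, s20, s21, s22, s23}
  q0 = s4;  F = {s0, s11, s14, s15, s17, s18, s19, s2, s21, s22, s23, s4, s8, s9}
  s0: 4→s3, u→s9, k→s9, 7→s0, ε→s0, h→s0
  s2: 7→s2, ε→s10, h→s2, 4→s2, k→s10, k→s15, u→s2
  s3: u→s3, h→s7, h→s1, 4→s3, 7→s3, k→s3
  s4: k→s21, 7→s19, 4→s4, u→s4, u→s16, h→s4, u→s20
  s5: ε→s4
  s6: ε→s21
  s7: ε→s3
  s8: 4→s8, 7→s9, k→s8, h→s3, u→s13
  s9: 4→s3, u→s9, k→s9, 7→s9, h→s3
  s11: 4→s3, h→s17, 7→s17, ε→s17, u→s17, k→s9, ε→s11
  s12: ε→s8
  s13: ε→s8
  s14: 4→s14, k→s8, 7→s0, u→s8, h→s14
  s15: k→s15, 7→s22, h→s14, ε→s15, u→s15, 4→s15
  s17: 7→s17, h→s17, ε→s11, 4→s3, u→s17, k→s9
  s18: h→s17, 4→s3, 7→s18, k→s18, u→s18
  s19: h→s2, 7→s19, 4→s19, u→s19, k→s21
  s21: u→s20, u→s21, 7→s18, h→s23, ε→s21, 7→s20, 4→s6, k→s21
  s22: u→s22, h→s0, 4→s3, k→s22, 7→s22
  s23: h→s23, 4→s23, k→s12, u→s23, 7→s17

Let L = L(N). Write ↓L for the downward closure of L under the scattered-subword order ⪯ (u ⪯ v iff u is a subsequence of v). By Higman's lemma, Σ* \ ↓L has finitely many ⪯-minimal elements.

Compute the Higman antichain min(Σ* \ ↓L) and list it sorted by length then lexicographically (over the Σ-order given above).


|Q|=24, |F|=14, |δ|=93 (12 ε).
min D↑ (14 st, q0=0, F={8}): 0:7→1,u→0,h→0,k→2,4→0 1:7→1,u→1,h→3,k→2,4→1 2:7→4,u→2,h→5,k→2,4→2 3:7→3,u→3,h→3,k→6,4→3 4:7→4,u→4,h→7,k→4,4→8 5:7→7,u→5,h→5,k→9,4→5 6:7→10,u→6,h→11,k→6,4→6 7:7→7,u→7,h→7,k→12,4→8 8:7→8,u→8,h→8,k→8,4→8 9:7→12,u→9,h→8,k→9,4→9 10:7→10,u→10,h→13,k→10,4→8 11:7→13,u→9,h→11,k→9,4→11 12:7→12,u→12,h→8,k→12,4→8 13:7→13,u→12,h→13,k→12,4→8 [Hopcroft].
'k74': N↓-sim [23, 19, 10, 3] end={s1,s3,s7} rej; 3/3 deletions ∈↓L.
'khkh': N↓-sim [23, 19, 12, 7, 3] end={s1,s3,s7} ∉↓L; 4/4 del acc.
'7hkhuh': N↓-sim [23, 21, 16, 12, 8, 6, 3] end={s1,s3,s7} — reject; 6/6 del acc.
3 words, ⪯-incomp.

min(Σ*\↓L) = [k74, khkh, 7hkhuh].


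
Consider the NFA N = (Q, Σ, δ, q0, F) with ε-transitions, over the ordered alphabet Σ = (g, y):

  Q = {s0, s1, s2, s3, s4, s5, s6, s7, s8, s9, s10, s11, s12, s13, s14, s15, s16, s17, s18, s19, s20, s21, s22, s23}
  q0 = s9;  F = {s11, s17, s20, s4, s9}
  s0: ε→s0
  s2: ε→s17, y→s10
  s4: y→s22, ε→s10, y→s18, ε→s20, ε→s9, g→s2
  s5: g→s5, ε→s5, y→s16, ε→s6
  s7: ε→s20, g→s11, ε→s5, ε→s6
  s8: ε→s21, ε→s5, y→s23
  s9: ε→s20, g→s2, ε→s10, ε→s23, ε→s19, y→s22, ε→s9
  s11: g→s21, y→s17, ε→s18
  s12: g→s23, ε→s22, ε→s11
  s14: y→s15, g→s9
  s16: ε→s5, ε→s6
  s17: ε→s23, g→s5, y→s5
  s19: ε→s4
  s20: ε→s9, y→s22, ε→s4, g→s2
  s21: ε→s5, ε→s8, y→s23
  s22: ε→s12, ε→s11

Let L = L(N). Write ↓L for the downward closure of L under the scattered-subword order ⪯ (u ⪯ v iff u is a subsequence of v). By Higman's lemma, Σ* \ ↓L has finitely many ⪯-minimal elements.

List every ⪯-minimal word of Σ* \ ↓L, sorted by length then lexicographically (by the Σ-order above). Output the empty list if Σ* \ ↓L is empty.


|Q|=24, |F|=5, |δ|=50 (30 ε).
min D↑ (4 st, q0=0, F={3}): 0:g→1,y→2 1:g→3,y→3 2:g→3,y→1 3:g→3,y→3.
'gg': |S_i|=[17, 9, 3] end={s16,s5,s6} ∉↓L; 2/2 deletions ∈↓L.
'gy': run [17, 9, 5] end={s10,s16,s23,s5,s6} ∉↓L; 2/2 deletions ∈↓L.
'yg': run [17, 12, 6] end={s16,s21,s23,s5,s6,s8} rej; 2/2 single-dels accept.
'yyy': run [17, 12, 5, 3] end={s16,s5,s6} ∉↓L; 3/3 deletions ∈↓L.
4 obstructions.

Antichain: [gg, gy, yg, yyy].


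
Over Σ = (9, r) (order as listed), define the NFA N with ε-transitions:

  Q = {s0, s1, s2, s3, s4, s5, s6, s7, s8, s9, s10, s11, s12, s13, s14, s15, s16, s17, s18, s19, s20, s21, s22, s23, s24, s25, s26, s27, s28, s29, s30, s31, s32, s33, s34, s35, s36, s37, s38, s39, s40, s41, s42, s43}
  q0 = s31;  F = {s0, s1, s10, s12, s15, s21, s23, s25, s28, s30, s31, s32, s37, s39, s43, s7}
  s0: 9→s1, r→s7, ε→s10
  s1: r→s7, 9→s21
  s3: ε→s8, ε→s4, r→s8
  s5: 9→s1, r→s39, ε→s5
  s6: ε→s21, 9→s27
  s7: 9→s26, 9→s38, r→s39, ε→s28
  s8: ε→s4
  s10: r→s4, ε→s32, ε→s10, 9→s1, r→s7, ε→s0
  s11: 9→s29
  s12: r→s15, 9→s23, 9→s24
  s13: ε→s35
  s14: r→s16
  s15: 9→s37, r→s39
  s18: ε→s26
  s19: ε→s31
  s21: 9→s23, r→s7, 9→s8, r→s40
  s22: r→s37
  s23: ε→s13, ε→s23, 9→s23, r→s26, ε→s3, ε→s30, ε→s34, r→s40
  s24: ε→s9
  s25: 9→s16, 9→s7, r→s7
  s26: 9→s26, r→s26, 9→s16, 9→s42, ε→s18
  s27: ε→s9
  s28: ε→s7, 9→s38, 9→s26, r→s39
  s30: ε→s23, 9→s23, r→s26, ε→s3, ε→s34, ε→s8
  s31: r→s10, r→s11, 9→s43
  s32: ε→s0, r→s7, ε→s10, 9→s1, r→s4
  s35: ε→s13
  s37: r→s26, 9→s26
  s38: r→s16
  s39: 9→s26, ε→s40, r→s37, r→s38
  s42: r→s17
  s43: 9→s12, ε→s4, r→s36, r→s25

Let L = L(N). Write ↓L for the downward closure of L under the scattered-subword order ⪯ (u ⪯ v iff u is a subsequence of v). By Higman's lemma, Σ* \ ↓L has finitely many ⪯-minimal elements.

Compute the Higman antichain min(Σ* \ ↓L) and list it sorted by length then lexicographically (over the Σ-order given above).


|Q|=44, |F|=16, |δ|=88 (31 ε).
min D↑ (13 st, q0=0, F={10}): 0:9→1,r→2 1:9→3,r→4 2:9→5,r→6 3:9→7,r→8 4:9→6,r→6 5:9→9,r→6 6:9→10,r→11 7:9→7,r→10 8:9→12,r→11 9:9→7,r→6 10:9→10,r→10 11:9→10,r→12 12:9→10,r→10 [Hopcroft].
'rr9': |S_i|=[34, 29, 13, 6] end={s16,s17,s18,s26,s38,s42} ∉↓L; 3/3 deletions ∈↓L.
'999r': N↓-sim [34, 29, 24, 18, 8] end={s16,s17,s18,s26,s4,s40,s42,s8} rej; 4/4 single-dels accept.
'9r99': N↓-sim [34, 29, 16, 11, 6] end={s16,s17,s18,s26,s38,s42} — reject; 4/4 single-dels accept.
'rrrrr': |S_i|=[34, 29, 13, 9, 7, 5] end={s16,s17,s18,s26,s42} ∉↓L; 5/5 single-dels accept.
'99rrrr': N↓-sim [34, 29, 24, 14, 9, 7, 5] end={s16,s17,s18,s26,s42} ∉↓L; 6/6 single-dels accept.
'9r9rrr': |S_i|=[34, 29, 16, 11, 9, 7, 5] end={s16,s17,s18,s26,s42} — reject; 6/6 del acc.
6 words, ⪯-incomp.

Antichain: [rr9, 999r, 9r99, rrrrr, 99rrrr, 9r9rrr].


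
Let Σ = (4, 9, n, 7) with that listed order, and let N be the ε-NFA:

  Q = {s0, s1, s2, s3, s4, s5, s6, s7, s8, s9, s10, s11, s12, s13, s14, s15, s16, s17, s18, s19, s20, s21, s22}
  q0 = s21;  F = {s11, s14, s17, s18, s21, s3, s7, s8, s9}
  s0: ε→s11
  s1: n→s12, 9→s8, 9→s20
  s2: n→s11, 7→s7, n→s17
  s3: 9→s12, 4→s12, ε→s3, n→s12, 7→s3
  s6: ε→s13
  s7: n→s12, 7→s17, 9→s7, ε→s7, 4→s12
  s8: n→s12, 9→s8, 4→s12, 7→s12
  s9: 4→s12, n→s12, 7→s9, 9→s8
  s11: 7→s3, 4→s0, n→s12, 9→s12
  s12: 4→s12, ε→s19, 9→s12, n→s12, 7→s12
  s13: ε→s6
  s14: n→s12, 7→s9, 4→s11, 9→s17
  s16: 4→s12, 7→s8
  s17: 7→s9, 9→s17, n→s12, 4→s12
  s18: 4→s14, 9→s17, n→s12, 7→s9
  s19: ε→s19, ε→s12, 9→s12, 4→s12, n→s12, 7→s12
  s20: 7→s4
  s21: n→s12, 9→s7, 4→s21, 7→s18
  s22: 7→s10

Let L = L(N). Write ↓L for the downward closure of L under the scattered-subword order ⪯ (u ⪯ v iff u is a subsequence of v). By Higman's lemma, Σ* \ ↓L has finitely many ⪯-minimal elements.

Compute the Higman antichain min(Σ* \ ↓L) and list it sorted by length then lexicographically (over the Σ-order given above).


|Q|=23, |F|=9, |δ|=62 (8 ε).
min D↑ (10 st, q0=0, F={2}): 0:4→0,9→1,n→2,7→3 1:4→2,9→1,n→2,7→4 2:4→2,9→2,n→2,7→2 3:4→5,9→4,n→2,7→6 4:4→2,9→4,n→2,7→6 5:4→7,9→4,n→2,7→6 6:4→2,9→8,n→2,7→6 7:4→7,9→2,n→2,7→9 8:4→2,9→8,n→2,7→2 9:4→2,9→2,n→2,7→9 [Hopcroft].
'n': N↓-sim [12, 2] end={s12,s19} ∉↓L; 1/1 del acc.
'94': |S_i|=[12, 6, 2] end={s12,s19} rej; 2/2 single-dels accept.
'774': run [12, 10, 5, 2] end={s12,s19} — reject; 3/3 deletions ∈↓L.
'7449': run [12, 10, 9, 5, 2] end={s12,s19} rej; 4/4 single-dels accept.
'7797': run [12, 10, 5, 3, 2] end={s12,s19} ∉↓L; 4/4 deletions ∈↓L.
5 words, ⪯-incomp.

Antichain: [n, 94, 774, 7449, 7797].


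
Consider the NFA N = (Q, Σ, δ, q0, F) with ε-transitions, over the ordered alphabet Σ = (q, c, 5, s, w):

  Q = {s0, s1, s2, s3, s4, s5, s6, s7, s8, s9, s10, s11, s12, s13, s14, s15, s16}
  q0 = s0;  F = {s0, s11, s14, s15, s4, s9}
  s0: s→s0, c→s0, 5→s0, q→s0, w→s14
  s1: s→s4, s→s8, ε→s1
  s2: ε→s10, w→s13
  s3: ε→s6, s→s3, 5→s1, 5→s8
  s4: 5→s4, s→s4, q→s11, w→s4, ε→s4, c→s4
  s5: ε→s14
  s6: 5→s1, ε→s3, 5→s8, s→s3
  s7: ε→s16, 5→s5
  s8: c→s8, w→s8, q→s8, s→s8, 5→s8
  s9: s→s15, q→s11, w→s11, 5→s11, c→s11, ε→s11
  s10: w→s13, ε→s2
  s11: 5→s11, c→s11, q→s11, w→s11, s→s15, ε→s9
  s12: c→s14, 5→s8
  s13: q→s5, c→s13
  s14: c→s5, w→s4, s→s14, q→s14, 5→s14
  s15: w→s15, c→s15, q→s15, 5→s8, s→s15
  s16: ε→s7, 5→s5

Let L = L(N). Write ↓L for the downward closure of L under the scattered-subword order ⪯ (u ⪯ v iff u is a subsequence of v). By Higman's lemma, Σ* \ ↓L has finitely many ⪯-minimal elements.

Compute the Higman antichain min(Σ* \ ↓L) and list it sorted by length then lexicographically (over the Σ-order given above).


Antichain: [wwqs5].

|Q|=17, |F|=6, |δ|=62 (11 ε).
min D↑ (6 st, q0=0, F={5}): 0:q→0,c→0,5→0,s→0,w→1 1:q→1,c→1,5→1,s→1,w→2 2:q→3,c→2,5→2,s→2,w→2 3:q→3,c→3,5→3,s→4,w→3 4:q→4,c→4,5→5,s→4,w→4 5:q→5,c→5,5→5,s→5,w→5.
'wwqs5': N↓-sim [8, 7, 5, 4, 2, 1] end={s8} rej; 5/5 deletions ∈↓L.
1 minimals (antichain).


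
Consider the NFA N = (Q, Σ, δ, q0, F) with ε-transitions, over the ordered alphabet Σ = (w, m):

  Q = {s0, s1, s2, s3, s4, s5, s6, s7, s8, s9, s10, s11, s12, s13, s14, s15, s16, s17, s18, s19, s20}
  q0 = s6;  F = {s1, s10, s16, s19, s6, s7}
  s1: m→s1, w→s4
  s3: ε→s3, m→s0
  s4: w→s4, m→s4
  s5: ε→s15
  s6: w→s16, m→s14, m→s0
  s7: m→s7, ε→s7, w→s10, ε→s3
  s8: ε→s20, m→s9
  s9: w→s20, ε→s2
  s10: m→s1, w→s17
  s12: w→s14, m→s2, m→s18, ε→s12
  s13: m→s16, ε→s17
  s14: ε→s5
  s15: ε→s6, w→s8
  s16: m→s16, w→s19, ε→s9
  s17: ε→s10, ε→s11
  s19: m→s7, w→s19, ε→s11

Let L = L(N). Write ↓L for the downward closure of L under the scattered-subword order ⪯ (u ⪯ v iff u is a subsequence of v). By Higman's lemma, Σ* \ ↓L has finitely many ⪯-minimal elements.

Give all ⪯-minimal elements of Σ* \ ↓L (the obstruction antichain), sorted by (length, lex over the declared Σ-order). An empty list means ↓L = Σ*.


|Q|=21, |F|=6, |δ|=37 (14 ε).
min D↑ (7 st, q0=0, F={6}): 0:w→1,m→0 1:w→2,m→1 2:w→2,m→3 3:w→4,m→3 4:w→4,m→5 5:w→6,m→5 6:w→6,m→6 [Hopcroft].
'wwmwmw': |S_i|=[18, 14, 10, 8, 5, 2, 1] end={s4} ∉↓L; 6/6 deletions ∈↓L.
1 obstructions.

Antichain: [wwmwmw].
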